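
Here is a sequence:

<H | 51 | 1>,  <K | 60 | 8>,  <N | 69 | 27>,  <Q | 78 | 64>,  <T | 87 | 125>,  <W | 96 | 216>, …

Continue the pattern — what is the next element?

For the letter, letters move forward 3 places in the alphabet: H, K, N, Q, T, W → Z.
For the second value, +9 each step: 51, 60, 69, 78, 87, 96 → 105.
Third value: perfect cubes: 1³, 2³, 3³, …, so 1, 8, 27, 64, 125, 216 → 343.
So the next element is <Z | 105 | 343>.

<Z | 105 | 343>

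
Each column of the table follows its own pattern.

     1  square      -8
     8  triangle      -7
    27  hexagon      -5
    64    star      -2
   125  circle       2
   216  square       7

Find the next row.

343  triangle  13

First component: perfect cubes: 1³, 2³, 3³, …; 1, 8, 27, 64, 125, 216 → 343.
Shape — repeats square → triangle → hexagon → star → circle: square, triangle, hexagon, star, circle, square → triangle.
Third component — differences are 1, 2, 3, … (increasing by 1 each time): -8, -7, -5, -2, 2, 7 → 13.
Combining the parts gives 343  triangle  13.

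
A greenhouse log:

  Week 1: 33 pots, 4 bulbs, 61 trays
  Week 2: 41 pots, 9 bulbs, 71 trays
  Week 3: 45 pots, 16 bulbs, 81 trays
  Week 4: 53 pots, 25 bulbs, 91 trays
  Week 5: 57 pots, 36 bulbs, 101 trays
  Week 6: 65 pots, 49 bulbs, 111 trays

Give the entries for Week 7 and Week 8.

69 pots, 64 bulbs, 121 trays; 77 pots, 81 bulbs, 131 trays

Pots: 33, 41, 45, 53, 57, 65 → 69 → 77 (alternating steps +8, +4, +8, +4, …).
Bulbs goes 4, 9, 16, 25, 36, 49 → 64 → 81 (perfect squares: 2², 3², 4², …).
Trays — +10 each step: 61, 71, 81, 91, 101, 111 → 121 → 131.
Putting the parts together: 69 pots, 64 bulbs, 121 trays and then 77 pots, 81 bulbs, 131 trays.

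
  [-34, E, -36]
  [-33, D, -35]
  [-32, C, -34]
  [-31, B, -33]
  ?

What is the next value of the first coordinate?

First coordinate: +1 each step; -34, -33, -32, -31 → -30.

-30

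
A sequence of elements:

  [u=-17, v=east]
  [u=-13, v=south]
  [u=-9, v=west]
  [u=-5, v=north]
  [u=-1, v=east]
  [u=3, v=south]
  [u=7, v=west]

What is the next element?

U goes -17, -13, -9, -5, -1, 3, 7 → 11 (+4 each step).
V: repeats east → south → west → north, so east, south, west, north, east, south, west → north.
So the next element is [u=11, v=north].

[u=11, v=north]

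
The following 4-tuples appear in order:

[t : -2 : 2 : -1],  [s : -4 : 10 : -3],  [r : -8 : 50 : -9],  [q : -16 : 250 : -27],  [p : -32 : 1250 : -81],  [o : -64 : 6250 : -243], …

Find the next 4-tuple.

[n : -128 : 31250 : -729]

Letter — letters move back 1 place in the alphabet: t, s, r, q, p, o → n.
Second part goes -2, -4, -8, -16, -32, -64 → -128 (×2 each step).
Third part goes 2, 10, 50, 250, 1250, 6250 → 31250 (×5 each step).
For the fourth part, ×3 each step: -1, -3, -9, -27, -81, -243 → -729.
Putting it together: [n : -128 : 31250 : -729].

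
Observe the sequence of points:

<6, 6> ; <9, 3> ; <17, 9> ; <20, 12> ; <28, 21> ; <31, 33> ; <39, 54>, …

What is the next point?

<42, 87>

First slot goes 6, 9, 17, 20, 28, 31, 39 → 42 (alternating steps +3, +8, +3, +8, …).
Second slot: 6, 3, 9, 12, 21, 33, 54 → 87 (each term is the sum of the two before it).
Combining the parts gives <42, 87>.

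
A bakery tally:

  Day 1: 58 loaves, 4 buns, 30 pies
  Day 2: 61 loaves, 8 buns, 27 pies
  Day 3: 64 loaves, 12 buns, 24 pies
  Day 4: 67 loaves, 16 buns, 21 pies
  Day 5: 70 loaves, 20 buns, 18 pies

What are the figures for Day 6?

73 loaves, 24 buns, 15 pies

Loaves: 58, 61, 64, 67, 70 → 73 (+3 each step).
Buns: +4 each step, so 4, 8, 12, 16, 20 → 24.
Pies goes 30, 27, 24, 21, 18 → 15 (together with the loaves always sums to 88).
Combining the parts gives 73 loaves, 24 buns, 15 pies.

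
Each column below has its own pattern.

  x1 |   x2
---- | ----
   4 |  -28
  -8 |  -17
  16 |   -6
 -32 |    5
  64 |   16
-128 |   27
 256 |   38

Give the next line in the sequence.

-512  49

Column x1: 4, -8, 16, -32, 64, -128, 256 → -512 (×(-2) each step).
Column x2: -28, -17, -6, 5, 16, 27, 38 → 49 (+11 each step).
So the next line is -512  49.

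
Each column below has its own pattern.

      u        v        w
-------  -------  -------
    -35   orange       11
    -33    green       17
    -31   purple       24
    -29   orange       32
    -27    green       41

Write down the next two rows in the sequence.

Column u: +2 each step, so -35, -33, -31, -29, -27 → -25 → -23.
For the column v, repeats orange → green → purple: orange, green, purple, orange, green → purple → orange.
Column w: differences are 6, 7, 8, … (increasing by 1 each time); 11, 17, 24, 32, 41 → 51 → 62.
So the next two rows are -25  purple  51 and -23  orange  62.

-25  purple  51; -23  orange  62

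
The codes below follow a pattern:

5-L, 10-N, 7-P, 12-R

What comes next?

9-T

First component goes 5, 10, 7, 12 → 9 (alternating steps +5, −3, +5, −3, …).
For the letter, letters move forward 2 places in the alphabet: L, N, P, R → T.
Putting it together: 9-T.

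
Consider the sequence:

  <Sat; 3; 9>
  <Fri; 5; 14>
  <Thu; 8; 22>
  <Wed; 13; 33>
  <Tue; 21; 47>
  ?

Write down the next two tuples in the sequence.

Day goes Sat, Fri, Thu, Wed, Tue → Mon → Sun (runs backward through the weekdays Mon→Sun).
Second coordinate: each term is the sum of the two before it; 3, 5, 8, 13, 21 → 34 → 55.
Third coordinate: 9, 14, 22, 33, 47 → 64 → 84 (differences are 5, 8, 11, … (increasing by 3 each time)).
So the next two tuples are <Mon; 34; 64> and <Sun; 55; 84>.

<Mon; 34; 64>, <Sun; 55; 84>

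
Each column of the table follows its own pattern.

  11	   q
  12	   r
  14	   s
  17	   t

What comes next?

For the first component, differences are 1, 2, 3, … (increasing by 1 each time): 11, 12, 14, 17 → 21.
Letter — letters move forward 1 place in the alphabet: q, r, s, t → u.
Putting it together: 21  u.

21  u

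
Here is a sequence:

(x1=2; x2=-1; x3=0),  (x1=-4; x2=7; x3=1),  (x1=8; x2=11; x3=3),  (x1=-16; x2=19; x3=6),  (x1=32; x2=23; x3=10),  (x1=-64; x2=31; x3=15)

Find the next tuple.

(x1=128; x2=35; x3=21)

For the x1, ×(-2) each step: 2, -4, 8, -16, 32, -64 → 128.
X2 goes -1, 7, 11, 19, 23, 31 → 35 (alternating steps +8, +4, +8, +4, …).
X3: 0, 1, 3, 6, 10, 15 → 21 (differences are 1, 2, 3, … (increasing by 1 each time)).
So the next tuple is (x1=128; x2=35; x3=21).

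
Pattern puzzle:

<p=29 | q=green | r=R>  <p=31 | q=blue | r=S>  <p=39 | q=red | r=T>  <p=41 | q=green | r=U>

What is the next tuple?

For the p, alternating steps +2, +8, +2, +8, …: 29, 31, 39, 41 → 49.
For the q, repeats green → blue → red: green, blue, red, green → blue.
R goes R, S, T, U → V (letters move forward 1 place in the alphabet).
Putting it together: <p=49 | q=blue | r=V>.

<p=49 | q=blue | r=V>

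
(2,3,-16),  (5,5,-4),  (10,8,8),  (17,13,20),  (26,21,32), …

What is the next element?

First entry — differences are 3, 5, 7, … (increasing by 2 each time): 2, 5, 10, 17, 26 → 37.
Second entry: 3, 5, 8, 13, 21 → 34 (each term is the sum of the two before it).
Third entry — +12 each step: -16, -4, 8, 20, 32 → 44.
So the next element is (37,34,44).

(37,34,44)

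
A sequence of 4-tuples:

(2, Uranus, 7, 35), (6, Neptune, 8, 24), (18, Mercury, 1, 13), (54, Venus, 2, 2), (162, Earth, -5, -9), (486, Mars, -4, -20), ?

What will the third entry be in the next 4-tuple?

First entry — ×3 each step: 2, 6, 18, 54, 162, 486 → 1458.
For the planet, runs through the planets Mercury→Neptune: Uranus, Neptune, Mercury, Venus, Earth, Mars → Jupiter.
Third entry: alternating steps +1, −7, +1, −7, …; 7, 8, 1, 2, -5, -4 → -11.
Fourth entry: −11 each step, so 35, 24, 13, 2, -9, -20 → -31.

-11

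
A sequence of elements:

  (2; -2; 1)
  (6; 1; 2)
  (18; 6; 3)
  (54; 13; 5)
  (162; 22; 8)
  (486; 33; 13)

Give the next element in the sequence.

(1458; 46; 21)

For the first value, ×3 each step: 2, 6, 18, 54, 162, 486 → 1458.
Second value — differences are 3, 5, 7, … (increasing by 2 each time): -2, 1, 6, 13, 22, 33 → 46.
For the third value, each term is the sum of the two before it: 1, 2, 3, 5, 8, 13 → 21.
Putting it together: (1458; 46; 21).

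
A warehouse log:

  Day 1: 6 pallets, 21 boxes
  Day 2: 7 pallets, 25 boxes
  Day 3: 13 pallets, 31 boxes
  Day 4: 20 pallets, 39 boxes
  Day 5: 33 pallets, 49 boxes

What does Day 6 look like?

Pallets — each term is the sum of the two before it: 6, 7, 13, 20, 33 → 53.
Boxes: 21, 25, 31, 39, 49 → 61 (differences are 4, 6, 8, … (increasing by 2 each time)).
Putting it together: 53 pallets, 61 boxes.

53 pallets, 61 boxes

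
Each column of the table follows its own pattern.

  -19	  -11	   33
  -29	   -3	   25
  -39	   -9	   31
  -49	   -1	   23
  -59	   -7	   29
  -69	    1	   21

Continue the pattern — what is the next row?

First component — −10 each step: -19, -29, -39, -49, -59, -69 → -79.
For the second component, alternating steps +8, −6, +8, −6, …: -11, -3, -9, -1, -7, 1 → -5.
Third component goes 33, 25, 31, 23, 29, 21 → 27 (together with the second component always sums to 22).
Combining the parts gives -79  -5  27.

-79  -5  27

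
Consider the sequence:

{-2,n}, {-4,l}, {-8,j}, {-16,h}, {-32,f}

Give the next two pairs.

First value goes -2, -4, -8, -16, -32 → -64 → -128 (×2 each step).
Letter: n, l, j, h, f → d → b (letters move back 2 places in the alphabet).
Putting the parts together: {-64,d} and then {-128,b}.

{-64,d}, {-128,b}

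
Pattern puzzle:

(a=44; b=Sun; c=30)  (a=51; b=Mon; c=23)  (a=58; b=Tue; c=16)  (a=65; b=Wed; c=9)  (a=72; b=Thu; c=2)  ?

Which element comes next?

A: 44, 51, 58, 65, 72 → 79 (+7 each step).
For the b, runs through the weekdays Mon→Sun: Sun, Mon, Tue, Wed, Thu → Fri.
C: together with the a always sums to 74; 30, 23, 16, 9, 2 → -5.
So the next element is (a=79; b=Fri; c=-5).

(a=79; b=Fri; c=-5)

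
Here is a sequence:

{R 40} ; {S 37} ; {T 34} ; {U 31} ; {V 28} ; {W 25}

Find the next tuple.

For the letter, letters move forward 1 place in the alphabet: R, S, T, U, V, W → X.
Second part: −3 each step; 40, 37, 34, 31, 28, 25 → 22.
Putting it together: {X 22}.

{X 22}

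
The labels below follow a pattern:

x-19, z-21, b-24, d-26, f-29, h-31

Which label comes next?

Letter goes x, z, b, d, f, h → j (letters move forward 2 places in the alphabet, wrapping Z→A).
For the second component, alternating steps +2, +3, +2, +3, …: 19, 21, 24, 26, 29, 31 → 34.
Combining the parts gives j-34.

j-34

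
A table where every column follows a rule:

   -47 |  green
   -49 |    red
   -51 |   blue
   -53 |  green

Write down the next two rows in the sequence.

-55  red; -57  blue

First component: -47, -49, -51, -53 → -55 → -57 (−2 each step).
Colour: repeats green → red → blue, so green, red, blue, green → red → blue.
Putting the parts together: -55  red and then -57  blue.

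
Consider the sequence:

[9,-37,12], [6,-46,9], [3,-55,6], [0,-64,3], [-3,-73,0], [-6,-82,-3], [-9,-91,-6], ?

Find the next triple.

[-12,-100,-9]

First component: −3 each step, so 9, 6, 3, 0, -3, -6, -9 → -12.
Second component: -37, -46, -55, -64, -73, -82, -91 → -100 (−9 each step).
For the third component, always 3 more than the first component: 12, 9, 6, 3, 0, -3, -6 → -9.
Combining the parts gives [-12,-100,-9].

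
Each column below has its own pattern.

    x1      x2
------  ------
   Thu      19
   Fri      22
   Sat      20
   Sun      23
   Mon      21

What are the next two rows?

Tue  24; Wed  22

Column x1: runs through the weekdays Mon→Sun, so Thu, Fri, Sat, Sun, Mon → Tue → Wed.
Column x2: alternating steps +3, −2, +3, −2, …; 19, 22, 20, 23, 21 → 24 → 22.
So the next two rows are Tue  24 and Wed  22.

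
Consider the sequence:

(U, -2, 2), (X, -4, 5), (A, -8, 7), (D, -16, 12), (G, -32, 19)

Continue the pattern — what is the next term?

Letter: U, X, A, D, G → J (letters move forward 3 places in the alphabet, wrapping Z→A).
Second part goes -2, -4, -8, -16, -32 → -64 (×2 each step).
Third part — each term is the sum of the two before it: 2, 5, 7, 12, 19 → 31.
Putting it together: (J, -64, 31).

(J, -64, 31)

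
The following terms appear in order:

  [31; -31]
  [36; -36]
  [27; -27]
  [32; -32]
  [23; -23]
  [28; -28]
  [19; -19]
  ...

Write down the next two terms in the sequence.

[24; -24], [15; -15]

First part — alternating steps +5, −9, +5, −9, …: 31, 36, 27, 32, 23, 28, 19 → 24 → 15.
Second part — always the negative of the first part: -31, -36, -27, -32, -23, -28, -19 → -24 → -15.
So the next two terms are [24; -24] and [15; -15].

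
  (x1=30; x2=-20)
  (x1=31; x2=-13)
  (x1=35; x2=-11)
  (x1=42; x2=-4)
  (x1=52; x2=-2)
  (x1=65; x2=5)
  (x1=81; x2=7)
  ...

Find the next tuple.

(x1=100; x2=14)

X1 goes 30, 31, 35, 42, 52, 65, 81 → 100 (differences are 1, 4, 7, … (increasing by 3 each time)).
X2: alternating steps +7, +2, +7, +2, …, so -20, -13, -11, -4, -2, 5, 7 → 14.
Combining the parts gives (x1=100; x2=14).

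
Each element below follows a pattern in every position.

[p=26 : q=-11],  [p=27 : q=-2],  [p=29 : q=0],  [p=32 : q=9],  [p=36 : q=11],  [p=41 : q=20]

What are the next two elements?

P: differences are 1, 2, 3, … (increasing by 1 each time), so 26, 27, 29, 32, 36, 41 → 47 → 54.
Q goes -11, -2, 0, 9, 11, 20 → 22 → 31 (alternating steps +9, +2, +9, +2, …).
Putting the parts together: [p=47 : q=22] and then [p=54 : q=31].

[p=47 : q=22], [p=54 : q=31]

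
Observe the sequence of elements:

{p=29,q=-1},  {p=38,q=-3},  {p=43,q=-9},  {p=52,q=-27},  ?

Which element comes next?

{p=57,q=-81}

P: 29, 38, 43, 52 → 57 (alternating steps +9, +5, +9, +5, …).
Q: -1, -3, -9, -27 → -81 (×3 each step).
So the next element is {p=57,q=-81}.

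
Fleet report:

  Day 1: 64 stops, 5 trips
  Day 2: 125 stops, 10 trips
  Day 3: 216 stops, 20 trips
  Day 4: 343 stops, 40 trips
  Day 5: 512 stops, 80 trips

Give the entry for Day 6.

729 stops, 160 trips

Stops: 64, 125, 216, 343, 512 → 729 (perfect cubes: 4³, 5³, 6³, …).
Trips: 5, 10, 20, 40, 80 → 160 (×2 each step).
Combining the parts gives 729 stops, 160 trips.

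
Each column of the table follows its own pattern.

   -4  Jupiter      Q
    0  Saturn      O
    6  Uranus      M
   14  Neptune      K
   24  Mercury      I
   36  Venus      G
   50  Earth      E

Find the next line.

For the first component, differences are 4, 6, 8, … (increasing by 2 each time): -4, 0, 6, 14, 24, 36, 50 → 66.
Planet: runs through the planets Mercury→Neptune; Jupiter, Saturn, Uranus, Neptune, Mercury, Venus, Earth → Mars.
Letter: letters move back 2 places in the alphabet; Q, O, M, K, I, G, E → C.
So the next line is 66  Mars  C.

66  Mars  C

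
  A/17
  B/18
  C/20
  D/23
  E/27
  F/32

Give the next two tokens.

Letter — letters move forward 1 place in the alphabet: A, B, C, D, E, F → G → H.
Second component: differences are 1, 2, 3, … (increasing by 1 each time); 17, 18, 20, 23, 27, 32 → 38 → 45.
So the next two tokens are G/38 and H/45.

G/38, H/45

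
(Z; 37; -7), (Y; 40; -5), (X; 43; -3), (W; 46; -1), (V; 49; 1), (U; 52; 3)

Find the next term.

(T; 55; 5)

Letter — letters move back 1 place in the alphabet: Z, Y, X, W, V, U → T.
For the second value, +3 each step: 37, 40, 43, 46, 49, 52 → 55.
For the third value, +2 each step: -7, -5, -3, -1, 1, 3 → 5.
So the next term is (T; 55; 5).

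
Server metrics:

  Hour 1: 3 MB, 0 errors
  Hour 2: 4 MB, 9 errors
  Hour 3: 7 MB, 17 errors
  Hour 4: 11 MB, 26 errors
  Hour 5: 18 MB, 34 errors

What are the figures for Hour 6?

29 MB, 43 errors

MB goes 3, 4, 7, 11, 18 → 29 (each term is the sum of the two before it).
Errors: alternating steps +9, +8, +9, +8, …, so 0, 9, 17, 26, 34 → 43.
So the next record is 29 MB, 43 errors.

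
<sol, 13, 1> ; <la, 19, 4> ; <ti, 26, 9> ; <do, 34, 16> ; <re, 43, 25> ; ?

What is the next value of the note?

mi

Note: runs through the solfège scale do→ti, so sol, la, ti, do, re → mi.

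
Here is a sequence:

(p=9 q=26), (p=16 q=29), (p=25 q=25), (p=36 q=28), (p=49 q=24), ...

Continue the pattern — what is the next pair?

(p=64 q=27)

P: 9, 16, 25, 36, 49 → 64 (perfect squares: 3², 4², 5², …).
Q: 26, 29, 25, 28, 24 → 27 (alternating steps +3, −4, +3, −4, …).
So the next pair is (p=64 q=27).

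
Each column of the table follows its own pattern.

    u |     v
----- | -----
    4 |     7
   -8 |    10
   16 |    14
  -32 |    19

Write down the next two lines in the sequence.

64  25; -128  32

For the column u, ×(-2) each step: 4, -8, 16, -32 → 64 → -128.
Column v: 7, 10, 14, 19 → 25 → 32 (differences are 3, 4, 5, … (increasing by 1 each time)).
Putting the parts together: 64  25 and then -128  32.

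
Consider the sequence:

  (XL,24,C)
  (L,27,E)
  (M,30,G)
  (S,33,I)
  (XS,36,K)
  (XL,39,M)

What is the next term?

Size: repeats XL → L → M → S → XS, so XL, L, M, S, XS, XL → L.
Second entry: +3 each step; 24, 27, 30, 33, 36, 39 → 42.
Letter goes C, E, G, I, K, M → O (letters move forward 2 places in the alphabet).
Putting it together: (L,42,O).

(L,42,O)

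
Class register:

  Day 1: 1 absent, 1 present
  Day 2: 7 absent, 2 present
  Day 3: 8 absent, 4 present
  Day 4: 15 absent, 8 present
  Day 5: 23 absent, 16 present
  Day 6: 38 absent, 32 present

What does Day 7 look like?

61 absent, 64 present

For the absent, each term is the sum of the two before it: 1, 7, 8, 15, 23, 38 → 61.
Present goes 1, 2, 4, 8, 16, 32 → 64 (×2 each step).
So the next line is 61 absent, 64 present.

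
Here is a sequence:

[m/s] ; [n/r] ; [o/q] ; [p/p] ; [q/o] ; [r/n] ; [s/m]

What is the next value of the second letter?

First letter goes m, n, o, p, q, r, s → t (letters move forward 1 place in the alphabet).
Second letter: letters move back 1 place in the alphabet, so s, r, q, p, o, n, m → l.

l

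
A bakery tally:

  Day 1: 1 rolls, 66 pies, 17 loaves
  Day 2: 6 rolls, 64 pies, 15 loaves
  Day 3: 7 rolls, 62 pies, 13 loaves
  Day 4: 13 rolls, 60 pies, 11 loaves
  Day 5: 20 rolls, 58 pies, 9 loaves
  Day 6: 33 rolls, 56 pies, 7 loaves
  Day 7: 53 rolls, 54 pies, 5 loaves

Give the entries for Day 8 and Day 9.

86 rolls, 52 pies, 3 loaves; 139 rolls, 50 pies, 1 loaves

Rolls: 1, 6, 7, 13, 20, 33, 53 → 86 → 139 (each term is the sum of the two before it).
Pies: −2 each step, so 66, 64, 62, 60, 58, 56, 54 → 52 → 50.
Loaves — −2 each step: 17, 15, 13, 11, 9, 7, 5 → 3 → 1.
So the next two lines are 86 rolls, 52 pies, 3 loaves and 139 rolls, 50 pies, 1 loaves.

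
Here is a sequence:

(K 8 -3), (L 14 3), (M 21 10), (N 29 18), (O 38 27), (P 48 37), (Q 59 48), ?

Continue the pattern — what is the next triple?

(R 71 60)

Letter: letters move forward 1 place in the alphabet, so K, L, M, N, O, P, Q → R.
Second slot: differences are 6, 7, 8, … (increasing by 1 each time), so 8, 14, 21, 29, 38, 48, 59 → 71.
Third slot: always 11 less than the second slot; -3, 3, 10, 18, 27, 37, 48 → 60.
So the next triple is (R 71 60).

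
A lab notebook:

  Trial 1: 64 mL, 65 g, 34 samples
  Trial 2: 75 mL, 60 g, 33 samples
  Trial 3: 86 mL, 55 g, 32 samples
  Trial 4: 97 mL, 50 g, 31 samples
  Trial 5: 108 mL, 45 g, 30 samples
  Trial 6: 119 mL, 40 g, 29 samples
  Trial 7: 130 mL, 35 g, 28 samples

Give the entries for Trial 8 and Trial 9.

141 mL, 30 g, 27 samples; 152 mL, 25 g, 26 samples

For the mL, +11 each step: 64, 75, 86, 97, 108, 119, 130 → 141 → 152.
G goes 65, 60, 55, 50, 45, 40, 35 → 30 → 25 (−5 each step).
Samples: 34, 33, 32, 31, 30, 29, 28 → 27 → 26 (−1 each step).
So the next two rows are 141 mL, 30 g, 27 samples and 152 mL, 25 g, 26 samples.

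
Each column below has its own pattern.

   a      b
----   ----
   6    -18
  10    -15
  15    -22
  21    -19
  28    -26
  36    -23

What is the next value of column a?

45

For the column a, differences are 4, 5, 6, … (increasing by 1 each time): 6, 10, 15, 21, 28, 36 → 45.
Column b goes -18, -15, -22, -19, -26, -23 → -30 (alternating steps +3, −7, +3, −7, …).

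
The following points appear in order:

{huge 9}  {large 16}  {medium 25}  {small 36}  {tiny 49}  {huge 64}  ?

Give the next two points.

{large 81}, {medium 100}

Size goes huge, large, medium, small, tiny, huge → large → medium (repeats huge → large → medium → small → tiny).
Second coordinate goes 9, 16, 25, 36, 49, 64 → 81 → 100 (perfect squares: 3², 4², 5², …).
Putting the parts together: {large 81} and then {medium 100}.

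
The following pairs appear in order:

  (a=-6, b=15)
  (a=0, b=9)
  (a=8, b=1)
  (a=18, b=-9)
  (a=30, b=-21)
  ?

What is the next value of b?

A goes -6, 0, 8, 18, 30 → 44 (differences are 6, 8, 10, … (increasing by 2 each time)).
B: together with the a always sums to 9, so 15, 9, 1, -9, -21 → -35.

-35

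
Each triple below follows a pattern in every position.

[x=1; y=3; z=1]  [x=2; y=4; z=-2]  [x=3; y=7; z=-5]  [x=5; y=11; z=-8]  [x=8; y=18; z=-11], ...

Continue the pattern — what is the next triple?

X — each term is the sum of the two before it: 1, 2, 3, 5, 8 → 13.
Y: 3, 4, 7, 11, 18 → 29 (each term is the sum of the two before it).
Z: −3 each step; 1, -2, -5, -8, -11 → -14.
Combining the parts gives [x=13; y=29; z=-14].

[x=13; y=29; z=-14]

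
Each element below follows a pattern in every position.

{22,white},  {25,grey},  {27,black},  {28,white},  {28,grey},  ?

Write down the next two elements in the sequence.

{27,black}, {25,white}

First part — differences are 3, 2, 1, … (decreasing by 1 each time): 22, 25, 27, 28, 28 → 27 → 25.
Shade: white, grey, black, white, grey → black → white (repeats white → grey → black).
So the next two elements are {27,black} and {25,white}.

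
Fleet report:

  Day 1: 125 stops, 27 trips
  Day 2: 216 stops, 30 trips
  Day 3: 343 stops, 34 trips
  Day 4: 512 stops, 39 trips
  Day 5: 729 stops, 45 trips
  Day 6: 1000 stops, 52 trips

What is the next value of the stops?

1331

For the stops, perfect cubes: 5³, 6³, 7³, …: 125, 216, 343, 512, 729, 1000 → 1331.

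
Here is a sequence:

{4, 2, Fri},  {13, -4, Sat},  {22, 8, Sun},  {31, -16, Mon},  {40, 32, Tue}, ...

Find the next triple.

{49, -64, Wed}

First coordinate goes 4, 13, 22, 31, 40 → 49 (+9 each step).
Second coordinate: ×(-2) each step, so 2, -4, 8, -16, 32 → -64.
Day: Fri, Sat, Sun, Mon, Tue → Wed (runs through the weekdays Mon→Sun).
Putting it together: {49, -64, Wed}.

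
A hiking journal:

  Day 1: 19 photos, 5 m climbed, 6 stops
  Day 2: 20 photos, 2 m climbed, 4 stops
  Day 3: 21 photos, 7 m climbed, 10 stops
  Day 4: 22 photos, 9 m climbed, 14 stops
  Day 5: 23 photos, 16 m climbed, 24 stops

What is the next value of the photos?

Photos: +1 each step; 19, 20, 21, 22, 23 → 24.

24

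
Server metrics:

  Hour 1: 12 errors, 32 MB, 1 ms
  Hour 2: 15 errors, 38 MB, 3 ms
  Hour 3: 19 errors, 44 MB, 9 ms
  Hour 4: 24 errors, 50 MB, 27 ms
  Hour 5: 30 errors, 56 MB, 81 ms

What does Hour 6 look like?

Errors: 12, 15, 19, 24, 30 → 37 (differences are 3, 4, 5, … (increasing by 1 each time)).
MB: +6 each step, so 32, 38, 44, 50, 56 → 62.
Ms: ×3 each step; 1, 3, 9, 27, 81 → 243.
So the next row is 37 errors, 62 MB, 243 ms.

37 errors, 62 MB, 243 ms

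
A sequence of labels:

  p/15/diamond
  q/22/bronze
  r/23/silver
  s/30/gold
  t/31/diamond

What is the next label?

Letter — letters move forward 1 place in the alphabet: p, q, r, s, t → u.
Second component — alternating steps +7, +1, +7, +1, …: 15, 22, 23, 30, 31 → 38.
Rank: repeats diamond → bronze → silver → gold, so diamond, bronze, silver, gold, diamond → bronze.
Combining the parts gives u/38/bronze.

u/38/bronze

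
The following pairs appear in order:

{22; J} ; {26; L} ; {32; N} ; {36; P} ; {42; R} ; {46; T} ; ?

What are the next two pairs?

For the first entry, alternating steps +4, +6, +4, +6, …: 22, 26, 32, 36, 42, 46 → 52 → 56.
For the letter, letters move forward 2 places in the alphabet: J, L, N, P, R, T → V → X.
Putting the parts together: {52; V} and then {56; X}.

{52; V}, {56; X}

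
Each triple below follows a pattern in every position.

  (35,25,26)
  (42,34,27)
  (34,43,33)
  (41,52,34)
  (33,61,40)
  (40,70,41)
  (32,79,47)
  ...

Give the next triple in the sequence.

First value: 35, 42, 34, 41, 33, 40, 32 → 39 (alternating steps +7, −8, +7, −8, …).
For the second value, +9 each step: 25, 34, 43, 52, 61, 70, 79 → 88.
For the third value, alternating steps +1, +6, +1, +6, …: 26, 27, 33, 34, 40, 41, 47 → 48.
Combining the parts gives (39,88,48).

(39,88,48)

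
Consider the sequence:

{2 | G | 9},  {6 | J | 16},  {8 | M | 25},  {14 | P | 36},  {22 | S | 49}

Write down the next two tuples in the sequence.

First value: each term is the sum of the two before it, so 2, 6, 8, 14, 22 → 36 → 58.
Letter: letters move forward 3 places in the alphabet, so G, J, M, P, S → V → Y.
For the third value, perfect squares: 3², 4², 5², …: 9, 16, 25, 36, 49 → 64 → 81.
Putting the parts together: {36 | V | 64} and then {58 | Y | 81}.

{36 | V | 64}, {58 | Y | 81}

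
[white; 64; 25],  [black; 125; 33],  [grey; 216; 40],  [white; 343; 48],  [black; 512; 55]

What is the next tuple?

[grey; 729; 63]

Shade: repeats white → black → grey; white, black, grey, white, black → grey.
Second part — perfect cubes: 4³, 5³, 6³, …: 64, 125, 216, 343, 512 → 729.
Third part: alternating steps +8, +7, +8, +7, …; 25, 33, 40, 48, 55 → 63.
Combining the parts gives [grey; 729; 63].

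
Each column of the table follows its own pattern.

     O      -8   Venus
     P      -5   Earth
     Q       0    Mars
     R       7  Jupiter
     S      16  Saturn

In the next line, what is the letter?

Letter: letters move forward 1 place in the alphabet, so O, P, Q, R, S → T.

T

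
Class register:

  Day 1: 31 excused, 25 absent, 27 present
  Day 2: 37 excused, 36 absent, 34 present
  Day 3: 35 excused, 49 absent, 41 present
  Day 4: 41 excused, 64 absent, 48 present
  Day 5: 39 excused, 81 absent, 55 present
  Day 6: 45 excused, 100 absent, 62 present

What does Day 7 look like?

Excused: alternating steps +6, −2, +6, −2, …; 31, 37, 35, 41, 39, 45 → 43.
Absent: perfect squares: 5², 6², 7², …, so 25, 36, 49, 64, 81, 100 → 121.
For the present, +7 each step: 27, 34, 41, 48, 55, 62 → 69.
Putting it together: 43 excused, 121 absent, 69 present.

43 excused, 121 absent, 69 present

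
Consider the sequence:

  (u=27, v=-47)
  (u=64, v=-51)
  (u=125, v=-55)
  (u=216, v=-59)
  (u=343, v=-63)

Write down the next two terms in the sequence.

U: 27, 64, 125, 216, 343 → 512 → 729 (perfect cubes: 3³, 4³, 5³, …).
V: −4 each step; -47, -51, -55, -59, -63 → -67 → -71.
So the next two terms are (u=512, v=-67) and (u=729, v=-71).

(u=512, v=-67), (u=729, v=-71)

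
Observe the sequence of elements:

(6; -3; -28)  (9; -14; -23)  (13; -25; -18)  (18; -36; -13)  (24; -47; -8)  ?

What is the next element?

First part: differences are 3, 4, 5, … (increasing by 1 each time), so 6, 9, 13, 18, 24 → 31.
Second part: −11 each step, so -3, -14, -25, -36, -47 → -58.
For the third part, +5 each step: -28, -23, -18, -13, -8 → -3.
Combining the parts gives (31; -58; -3).

(31; -58; -3)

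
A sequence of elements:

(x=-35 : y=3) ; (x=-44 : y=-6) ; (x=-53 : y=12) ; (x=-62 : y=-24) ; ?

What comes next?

For the x, −9 each step: -35, -44, -53, -62 → -71.
Y — ×(-2) each step: 3, -6, 12, -24 → 48.
So the next element is (x=-71 : y=48).

(x=-71 : y=48)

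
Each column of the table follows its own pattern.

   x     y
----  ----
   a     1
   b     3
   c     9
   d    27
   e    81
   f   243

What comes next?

g  729

For the column x, letters move forward 1 place in the alphabet: a, b, c, d, e, f → g.
Column y — ×3 each step: 1, 3, 9, 27, 81, 243 → 729.
Putting it together: g  729.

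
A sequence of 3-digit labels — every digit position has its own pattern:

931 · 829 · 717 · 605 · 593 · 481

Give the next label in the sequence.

379

First digit goes 9, 8, 7, 6, 5, 4 → 3 (−1 each step, mod 10).
Second digit goes 3, 2, 1, 0, 9, 8 → 7 (−1 each step, mod 10).
Third digit: −2 each step, mod 10; 1, 9, 7, 5, 3, 1 → 9.
So the next label is 379.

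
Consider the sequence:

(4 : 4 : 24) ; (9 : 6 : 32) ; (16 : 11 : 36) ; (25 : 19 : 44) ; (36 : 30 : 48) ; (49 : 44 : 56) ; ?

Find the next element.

(64 : 61 : 60)

First coordinate: 4, 9, 16, 25, 36, 49 → 64 (perfect squares: 2², 3², 4², …).
Second coordinate: differences are 2, 5, 8, … (increasing by 3 each time); 4, 6, 11, 19, 30, 44 → 61.
Third coordinate — alternating steps +8, +4, +8, +4, …: 24, 32, 36, 44, 48, 56 → 60.
Putting it together: (64 : 61 : 60).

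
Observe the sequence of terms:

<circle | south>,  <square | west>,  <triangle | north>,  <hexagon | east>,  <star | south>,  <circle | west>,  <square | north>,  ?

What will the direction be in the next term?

east

Direction: repeats south → west → north → east, so south, west, north, east, south, west, north → east.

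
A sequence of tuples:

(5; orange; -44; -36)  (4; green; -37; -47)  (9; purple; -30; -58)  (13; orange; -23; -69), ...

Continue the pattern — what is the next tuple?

First value — each term is the sum of the two before it: 5, 4, 9, 13 → 22.
Colour: repeats orange → green → purple, so orange, green, purple, orange → green.
Third value: -44, -37, -30, -23 → -16 (+7 each step).
Fourth value: −11 each step, so -36, -47, -58, -69 → -80.
Putting it together: (22; green; -16; -80).

(22; green; -16; -80)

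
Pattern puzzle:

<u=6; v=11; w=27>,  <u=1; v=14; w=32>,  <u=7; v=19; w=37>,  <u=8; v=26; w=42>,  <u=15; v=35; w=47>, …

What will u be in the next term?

U — each term is the sum of the two before it: 6, 1, 7, 8, 15 → 23.

23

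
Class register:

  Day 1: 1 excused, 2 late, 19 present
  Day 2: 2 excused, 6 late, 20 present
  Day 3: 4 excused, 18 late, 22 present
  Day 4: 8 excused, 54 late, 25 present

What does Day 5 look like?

16 excused, 162 late, 29 present

Excused: 1, 2, 4, 8 → 16 (×2 each step).
For the late, ×3 each step: 2, 6, 18, 54 → 162.
Present — differences are 1, 2, 3, … (increasing by 1 each time): 19, 20, 22, 25 → 29.
Putting it together: 16 excused, 162 late, 29 present.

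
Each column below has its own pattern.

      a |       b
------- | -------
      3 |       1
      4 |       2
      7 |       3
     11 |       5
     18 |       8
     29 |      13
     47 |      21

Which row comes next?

76  34

Column a goes 3, 4, 7, 11, 18, 29, 47 → 76 (each term is the sum of the two before it).
For the column b, each term is the sum of the two before it: 1, 2, 3, 5, 8, 13, 21 → 34.
So the next row is 76  34.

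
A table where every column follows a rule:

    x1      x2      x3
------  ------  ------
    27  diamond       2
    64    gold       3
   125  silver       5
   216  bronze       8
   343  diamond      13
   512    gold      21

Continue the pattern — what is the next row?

For the column x1, perfect cubes: 3³, 4³, 5³, …: 27, 64, 125, 216, 343, 512 → 729.
Column x2 goes diamond, gold, silver, bronze, diamond, gold → silver (repeats diamond → gold → silver → bronze).
Column x3: each term is the sum of the two before it, so 2, 3, 5, 8, 13, 21 → 34.
Putting it together: 729  silver  34.

729  silver  34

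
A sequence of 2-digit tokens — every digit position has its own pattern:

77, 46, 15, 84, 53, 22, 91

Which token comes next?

First digit goes 7, 4, 1, 8, 5, 2, 9 → 6 (−3 each step, mod 10).
Second digit goes 7, 6, 5, 4, 3, 2, 1 → 0 (−1 each step, mod 10).
So the next token is 60.

60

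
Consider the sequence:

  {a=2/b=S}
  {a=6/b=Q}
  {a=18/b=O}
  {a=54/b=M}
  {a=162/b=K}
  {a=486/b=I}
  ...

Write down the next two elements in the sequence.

A goes 2, 6, 18, 54, 162, 486 → 1458 → 4374 (×3 each step).
B: letters move back 2 places in the alphabet; S, Q, O, M, K, I → G → E.
Putting the parts together: {a=1458/b=G} and then {a=4374/b=E}.

{a=1458/b=G}, {a=4374/b=E}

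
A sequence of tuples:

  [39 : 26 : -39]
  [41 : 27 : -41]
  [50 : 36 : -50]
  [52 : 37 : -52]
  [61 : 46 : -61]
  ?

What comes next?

[63 : 47 : -63]

For the first slot, alternating steps +2, +9, +2, +9, …: 39, 41, 50, 52, 61 → 63.
Second slot goes 26, 27, 36, 37, 46 → 47 (alternating steps +1, +9, +1, +9, …).
Third slot — always the negative of the first slot: -39, -41, -50, -52, -61 → -63.
Putting it together: [63 : 47 : -63].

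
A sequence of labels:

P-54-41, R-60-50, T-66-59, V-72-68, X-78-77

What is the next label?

Z-84-86

Letter: letters move forward 2 places in the alphabet, so P, R, T, V, X → Z.
Second component: +6 each step; 54, 60, 66, 72, 78 → 84.
Third component: +9 each step; 41, 50, 59, 68, 77 → 86.
Putting it together: Z-84-86.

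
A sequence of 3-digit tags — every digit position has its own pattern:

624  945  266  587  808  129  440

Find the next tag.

761

For the first digit, +3 each step, mod 10: 6, 9, 2, 5, 8, 1, 4 → 7.
Second digit goes 2, 4, 6, 8, 0, 2, 4 → 6 (+2 each step, mod 10).
Third digit: +1 each step, mod 10; 4, 5, 6, 7, 8, 9, 0 → 1.
Combining the parts gives 761.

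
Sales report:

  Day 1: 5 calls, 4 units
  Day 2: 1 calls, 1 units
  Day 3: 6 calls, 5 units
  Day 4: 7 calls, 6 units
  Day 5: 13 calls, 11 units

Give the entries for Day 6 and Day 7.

Calls goes 5, 1, 6, 7, 13 → 20 → 33 (each term is the sum of the two before it).
Units — each term is the sum of the two before it: 4, 1, 5, 6, 11 → 17 → 28.
So the next two rows are 20 calls, 17 units and 33 calls, 28 units.

20 calls, 17 units; 33 calls, 28 units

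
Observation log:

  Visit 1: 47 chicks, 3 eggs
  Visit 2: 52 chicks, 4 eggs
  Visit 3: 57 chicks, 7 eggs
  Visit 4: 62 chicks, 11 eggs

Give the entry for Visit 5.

For the chicks, +5 each step: 47, 52, 57, 62 → 67.
Eggs: each term is the sum of the two before it; 3, 4, 7, 11 → 18.
Combining the parts gives 67 chicks, 18 eggs.

67 chicks, 18 eggs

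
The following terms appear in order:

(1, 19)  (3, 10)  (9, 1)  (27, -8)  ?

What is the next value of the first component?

First component — ×3 each step: 1, 3, 9, 27 → 81.

81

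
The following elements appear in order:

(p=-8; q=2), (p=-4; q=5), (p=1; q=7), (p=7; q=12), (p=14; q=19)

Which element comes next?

For the p, differences are 4, 5, 6, … (increasing by 1 each time): -8, -4, 1, 7, 14 → 22.
Q goes 2, 5, 7, 12, 19 → 31 (each term is the sum of the two before it).
Combining the parts gives (p=22; q=31).

(p=22; q=31)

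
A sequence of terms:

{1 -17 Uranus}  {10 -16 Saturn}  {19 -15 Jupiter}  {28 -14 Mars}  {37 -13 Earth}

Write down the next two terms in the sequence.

{46 -12 Venus}, {55 -11 Mercury}

First value — +9 each step: 1, 10, 19, 28, 37 → 46 → 55.
For the second value, +1 each step: -17, -16, -15, -14, -13 → -12 → -11.
For the planet, runs backward through the planets Mercury→Neptune: Uranus, Saturn, Jupiter, Mars, Earth → Venus → Mercury.
Putting the parts together: {46 -12 Venus} and then {55 -11 Mercury}.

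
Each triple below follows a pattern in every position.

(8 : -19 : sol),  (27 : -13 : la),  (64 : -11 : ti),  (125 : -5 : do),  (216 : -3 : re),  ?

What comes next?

First coordinate — perfect cubes: 2³, 3³, 4³, …: 8, 27, 64, 125, 216 → 343.
Second coordinate: alternating steps +6, +2, +6, +2, …, so -19, -13, -11, -5, -3 → 3.
For the note, runs through the solfège scale do→ti: sol, la, ti, do, re → mi.
Putting it together: (343 : 3 : mi).

(343 : 3 : mi)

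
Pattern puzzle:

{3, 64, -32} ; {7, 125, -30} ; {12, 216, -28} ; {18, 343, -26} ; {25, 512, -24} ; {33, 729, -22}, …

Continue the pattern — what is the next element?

First component: 3, 7, 12, 18, 25, 33 → 42 (differences are 4, 5, 6, … (increasing by 1 each time)).
Second component: perfect cubes: 4³, 5³, 6³, …, so 64, 125, 216, 343, 512, 729 → 1000.
Third component: -32, -30, -28, -26, -24, -22 → -20 (+2 each step).
Combining the parts gives {42, 1000, -20}.

{42, 1000, -20}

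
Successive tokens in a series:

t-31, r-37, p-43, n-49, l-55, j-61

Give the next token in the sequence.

h-67

For the letter, letters move back 2 places in the alphabet: t, r, p, n, l, j → h.
Second component: 31, 37, 43, 49, 55, 61 → 67 (+6 each step).
So the next token is h-67.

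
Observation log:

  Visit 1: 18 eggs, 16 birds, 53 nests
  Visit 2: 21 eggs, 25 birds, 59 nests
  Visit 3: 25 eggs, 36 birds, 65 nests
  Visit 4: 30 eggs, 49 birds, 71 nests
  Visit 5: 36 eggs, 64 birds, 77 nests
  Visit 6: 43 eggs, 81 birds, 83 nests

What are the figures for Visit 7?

51 eggs, 100 birds, 89 nests

Eggs: differences are 3, 4, 5, … (increasing by 1 each time); 18, 21, 25, 30, 36, 43 → 51.
Birds — perfect squares: 4², 5², 6², …: 16, 25, 36, 49, 64, 81 → 100.
Nests goes 53, 59, 65, 71, 77, 83 → 89 (+6 each step).
Combining the parts gives 51 eggs, 100 birds, 89 nests.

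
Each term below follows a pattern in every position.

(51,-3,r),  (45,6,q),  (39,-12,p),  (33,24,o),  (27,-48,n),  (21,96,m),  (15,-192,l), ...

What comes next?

For the first component, −6 each step: 51, 45, 39, 33, 27, 21, 15 → 9.
Second component goes -3, 6, -12, 24, -48, 96, -192 → 384 (×(-2) each step).
Letter goes r, q, p, o, n, m, l → k (letters move back 1 place in the alphabet).
So the next term is (9,384,k).

(9,384,k)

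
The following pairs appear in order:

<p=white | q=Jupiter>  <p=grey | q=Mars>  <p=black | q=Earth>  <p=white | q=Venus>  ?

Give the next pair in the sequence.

<p=grey | q=Mercury>

P — repeats white → grey → black: white, grey, black, white → grey.
Q: runs backward through the planets Mercury→Neptune, so Jupiter, Mars, Earth, Venus → Mercury.
So the next pair is <p=grey | q=Mercury>.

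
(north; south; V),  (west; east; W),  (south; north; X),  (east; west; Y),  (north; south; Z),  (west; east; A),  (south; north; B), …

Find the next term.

First direction goes north, west, south, east, north, west, south → east (repeats north → west → south → east).
Second direction: south, east, north, west, south, east, north → west (repeats south → east → north → west).
Letter: V, W, X, Y, Z, A, B → C (letters move forward 1 place in the alphabet, wrapping Z→A).
Putting it together: (east; west; C).

(east; west; C)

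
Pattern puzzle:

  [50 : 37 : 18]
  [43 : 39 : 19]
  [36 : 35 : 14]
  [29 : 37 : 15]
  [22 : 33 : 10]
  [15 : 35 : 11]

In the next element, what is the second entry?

31

First entry — −7 each step: 50, 43, 36, 29, 22, 15 → 8.
Second entry: 37, 39, 35, 37, 33, 35 → 31 (alternating steps +2, −4, +2, −4, …).
Third entry: 18, 19, 14, 15, 10, 11 → 6 (alternating steps +1, −5, +1, −5, …).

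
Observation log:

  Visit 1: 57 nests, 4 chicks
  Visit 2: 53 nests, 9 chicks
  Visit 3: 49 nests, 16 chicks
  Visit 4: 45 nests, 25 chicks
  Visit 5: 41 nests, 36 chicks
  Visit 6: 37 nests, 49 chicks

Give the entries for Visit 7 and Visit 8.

33 nests, 64 chicks; 29 nests, 81 chicks

Nests goes 57, 53, 49, 45, 41, 37 → 33 → 29 (−4 each step).
Chicks — perfect squares: 2², 3², 4², …: 4, 9, 16, 25, 36, 49 → 64 → 81.
So the next two lines are 33 nests, 64 chicks and 29 nests, 81 chicks.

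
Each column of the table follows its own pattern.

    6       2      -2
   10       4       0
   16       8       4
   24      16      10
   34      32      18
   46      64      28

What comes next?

First component: 6, 10, 16, 24, 34, 46 → 60 (differences are 4, 6, 8, … (increasing by 2 each time)).
Second component: ×2 each step; 2, 4, 8, 16, 32, 64 → 128.
Third component — differences are 2, 4, 6, … (increasing by 2 each time): -2, 0, 4, 10, 18, 28 → 40.
So the next line is 60  128  40.

60  128  40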